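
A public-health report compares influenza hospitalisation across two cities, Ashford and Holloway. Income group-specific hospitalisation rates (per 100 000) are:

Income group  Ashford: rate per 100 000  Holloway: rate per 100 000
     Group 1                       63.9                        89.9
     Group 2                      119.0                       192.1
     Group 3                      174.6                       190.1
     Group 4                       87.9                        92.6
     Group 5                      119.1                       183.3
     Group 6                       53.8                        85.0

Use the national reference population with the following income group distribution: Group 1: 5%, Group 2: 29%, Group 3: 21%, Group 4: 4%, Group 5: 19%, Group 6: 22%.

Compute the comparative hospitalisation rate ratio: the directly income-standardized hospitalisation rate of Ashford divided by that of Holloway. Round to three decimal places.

Standard weights: 0.05, 0.29, 0.21, 0.04, 0.19, 0.22.
Ashford: 0.0500×63.9 + 0.2900×119.0 + 0.2100×174.6 + 0.0400×87.9 + 0.1900×119.1 + 0.2200×53.8 = 112.3520 per 100 000.
Holloway: 0.0500×89.9 + 0.2900×192.1 + 0.2100×190.1 + 0.0400×92.6 + 0.1900×183.3 + 0.2200×85.0 = 157.3560 per 100 000.
Ratio = 112.3520 ÷ 157.3560 = 0.71400.

0.714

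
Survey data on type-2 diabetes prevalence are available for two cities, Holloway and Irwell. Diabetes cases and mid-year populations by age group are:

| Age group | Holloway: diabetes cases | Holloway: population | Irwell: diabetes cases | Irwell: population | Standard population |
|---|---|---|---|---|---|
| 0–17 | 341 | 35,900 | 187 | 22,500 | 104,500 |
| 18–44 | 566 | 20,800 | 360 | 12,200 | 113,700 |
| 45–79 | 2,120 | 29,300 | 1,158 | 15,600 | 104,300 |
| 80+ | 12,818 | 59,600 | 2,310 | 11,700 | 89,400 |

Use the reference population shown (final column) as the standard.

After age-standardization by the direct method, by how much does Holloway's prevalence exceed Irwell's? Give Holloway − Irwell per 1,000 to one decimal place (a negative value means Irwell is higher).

Age-specific rates per 1,000 for Holloway: 9.499, 27.212, 72.355, 215.067.
For Irwell: 8.311, 29.508, 74.231, 197.436.
Standard total = 411,900; weights = 0.2537, 0.2760, 0.2532, 0.2170.
Holloway: 0.2537×9.499 + 0.2760×27.212 + 0.2532×72.355 + 0.2170×215.067 = 74.9215 per 1,000.
Irwell: 0.2537×8.311 + 0.2760×29.508 + 0.2532×74.231 + 0.2170×197.436 = 71.9025 per 1,000.
Difference = 74.9215 − 71.9025 = 3.0190.

3.0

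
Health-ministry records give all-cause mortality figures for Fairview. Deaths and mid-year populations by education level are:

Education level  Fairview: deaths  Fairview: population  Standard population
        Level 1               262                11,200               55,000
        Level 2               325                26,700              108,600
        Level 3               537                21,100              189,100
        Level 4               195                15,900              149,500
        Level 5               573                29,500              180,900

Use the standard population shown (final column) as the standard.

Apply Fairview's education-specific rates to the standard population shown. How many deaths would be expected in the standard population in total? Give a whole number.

Education-specific rates per 100,000 for Fairview: 2339.29, 1217.23, 2545.02, 1226.42, 1942.37.
Expected deaths = Σ (standard pop × education-specific rate ÷ 100,000)
= 55,000×2339.29/100,000 + 108,600×1217.23/100,000 + 189,100×2545.02/100,000 + 149,500×1226.42/100,000 + 180,900×1942.37/100,000
= 1286.61 + 1321.91 + 4812.64 + 1833.49 + 3513.75 = 12768.40.

12768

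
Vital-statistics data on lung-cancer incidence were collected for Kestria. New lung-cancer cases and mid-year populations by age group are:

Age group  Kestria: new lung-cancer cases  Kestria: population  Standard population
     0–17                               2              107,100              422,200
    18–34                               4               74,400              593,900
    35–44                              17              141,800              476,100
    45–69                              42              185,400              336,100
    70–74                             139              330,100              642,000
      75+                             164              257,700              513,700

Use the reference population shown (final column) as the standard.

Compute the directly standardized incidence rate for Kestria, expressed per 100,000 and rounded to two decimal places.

25.81

Age-specific rates per 100,000 for Kestria: 1.87, 5.38, 11.99, 22.65, 42.11, 63.64.
Standard total = 2,984,000; weights = 0.1415, 0.1990, 0.1596, 0.1126, 0.2151, 0.1722.
Standardized rate: 0.1415×1.87 + 0.1990×5.38 + 0.1596×11.99 + 0.1126×22.65 + 0.2151×42.11 + 0.1722×63.64 = 25.8139 per 100,000.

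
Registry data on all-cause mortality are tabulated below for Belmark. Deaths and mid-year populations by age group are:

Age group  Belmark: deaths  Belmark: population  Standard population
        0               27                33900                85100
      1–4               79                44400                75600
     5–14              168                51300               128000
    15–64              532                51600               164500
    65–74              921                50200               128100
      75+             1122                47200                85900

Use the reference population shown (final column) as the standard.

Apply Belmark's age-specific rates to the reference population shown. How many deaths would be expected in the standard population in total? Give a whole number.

Age-specific rates per 1000 for Belmark: 0.796, 1.779, 3.275, 10.310, 18.347, 23.771.
Expected deaths = Σ (standard pop × age-specific rate ÷ 1000)
= 85100×0.796/1000 + 75600×1.779/1000 + 128000×3.275/1000 + 164500×10.310/1000 + 128100×18.347/1000 + 85900×23.771/1000
= 67.78 + 134.51 + 419.18 + 1696.01 + 2350.20 + 2041.94 = 6709.63.

6710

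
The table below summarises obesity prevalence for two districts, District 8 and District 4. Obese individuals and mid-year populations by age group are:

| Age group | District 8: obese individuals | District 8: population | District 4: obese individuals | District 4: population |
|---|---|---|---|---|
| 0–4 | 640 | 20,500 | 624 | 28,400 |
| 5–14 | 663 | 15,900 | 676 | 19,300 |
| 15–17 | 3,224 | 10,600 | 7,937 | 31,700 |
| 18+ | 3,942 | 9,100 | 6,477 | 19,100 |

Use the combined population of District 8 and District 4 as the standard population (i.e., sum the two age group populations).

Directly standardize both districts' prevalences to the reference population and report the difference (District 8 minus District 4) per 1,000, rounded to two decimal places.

Age-specific rates per 1,000 for District 8: 31.220, 41.698, 304.151, 433.187.
For District 4: 21.972, 35.026, 250.379, 339.110.
Combined standard total = 154,600; weights = 0.3163, 0.2277, 0.2736, 0.1824.
District 8: 0.3163×31.220 + 0.2277×41.698 + 0.2736×304.151 + 0.1824×433.187 = 181.6032 per 1,000.
District 4: 0.3163×21.972 + 0.2277×35.026 + 0.2736×250.379 + 0.1824×339.110 = 145.2862 per 1,000.
Difference = 181.6032 − 145.2862 = 36.3170.

36.32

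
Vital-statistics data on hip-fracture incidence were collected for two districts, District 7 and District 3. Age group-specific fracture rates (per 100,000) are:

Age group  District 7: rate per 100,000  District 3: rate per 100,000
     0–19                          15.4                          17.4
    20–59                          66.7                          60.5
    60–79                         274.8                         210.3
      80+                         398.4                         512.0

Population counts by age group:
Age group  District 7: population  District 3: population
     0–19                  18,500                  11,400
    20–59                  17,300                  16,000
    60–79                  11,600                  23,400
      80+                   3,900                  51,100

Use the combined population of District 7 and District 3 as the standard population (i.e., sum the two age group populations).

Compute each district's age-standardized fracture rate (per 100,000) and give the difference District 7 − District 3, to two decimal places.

-25.09

Combined standard total = 153,200; weights = 0.1952, 0.2174, 0.2285, 0.3590.
District 7: 0.1952×15.4 + 0.2174×66.7 + 0.2285×274.8 + 0.3590×398.4 = 223.3131 per 100,000.
District 3: 0.1952×17.4 + 0.2174×60.5 + 0.2285×210.3 + 0.3590×512.0 = 248.4035 per 100,000.
Difference = 223.3131 − 248.4035 = -25.0903.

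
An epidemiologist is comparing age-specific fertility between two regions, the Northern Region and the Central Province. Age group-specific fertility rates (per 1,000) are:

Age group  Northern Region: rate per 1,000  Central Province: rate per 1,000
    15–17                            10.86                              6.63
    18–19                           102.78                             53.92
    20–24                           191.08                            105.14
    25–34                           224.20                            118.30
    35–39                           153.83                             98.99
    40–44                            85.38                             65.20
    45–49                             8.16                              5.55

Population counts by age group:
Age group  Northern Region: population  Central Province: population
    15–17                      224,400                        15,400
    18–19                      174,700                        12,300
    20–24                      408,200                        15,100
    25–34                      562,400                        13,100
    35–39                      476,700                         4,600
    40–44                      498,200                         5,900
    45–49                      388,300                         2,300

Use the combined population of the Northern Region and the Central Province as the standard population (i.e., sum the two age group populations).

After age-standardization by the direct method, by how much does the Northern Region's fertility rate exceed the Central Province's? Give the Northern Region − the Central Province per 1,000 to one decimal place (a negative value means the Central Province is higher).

Combined standard total = 2,801,600; weights = 0.0856, 0.0667, 0.1511, 0.2054, 0.1718, 0.1799, 0.1394.
The Northern Region: 0.0856×10.86 + 0.0667×102.78 + 0.1511×191.08 + 0.2054×224.20 + 0.1718×153.83 + 0.1799×85.38 + 0.1394×8.16 = 125.6429 per 1,000.
The Central Province: 0.0856×6.63 + 0.0667×53.92 + 0.1511×105.14 + 0.2054×118.30 + 0.1718×98.99 + 0.1799×65.20 + 0.1394×5.55 = 73.8647 per 1,000.
Difference = 125.6429 − 73.8647 = 51.7782.

51.8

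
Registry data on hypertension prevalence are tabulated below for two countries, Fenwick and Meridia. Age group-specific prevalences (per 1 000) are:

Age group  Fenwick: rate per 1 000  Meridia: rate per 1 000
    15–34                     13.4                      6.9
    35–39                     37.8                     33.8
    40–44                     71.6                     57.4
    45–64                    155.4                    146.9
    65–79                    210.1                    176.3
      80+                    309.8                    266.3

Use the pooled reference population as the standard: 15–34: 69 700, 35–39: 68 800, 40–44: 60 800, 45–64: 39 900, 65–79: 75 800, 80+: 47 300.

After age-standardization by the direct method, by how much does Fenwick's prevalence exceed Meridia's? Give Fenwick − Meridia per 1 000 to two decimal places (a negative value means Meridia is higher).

Standard total = 362 300; weights = 0.1924, 0.1899, 0.1678, 0.1101, 0.2092, 0.1306.
Fenwick: 0.1924×13.4 + 0.1899×37.8 + 0.1678×71.6 + 0.1101×155.4 + 0.2092×210.1 + 0.1306×309.8 = 123.2887 per 1 000.
Meridia: 0.1924×6.9 + 0.1899×33.8 + 0.1678×57.4 + 0.1101×146.9 + 0.2092×176.3 + 0.1306×266.3 = 105.2087 per 1 000.
Difference = 123.2887 − 105.2087 = 18.0799.

18.08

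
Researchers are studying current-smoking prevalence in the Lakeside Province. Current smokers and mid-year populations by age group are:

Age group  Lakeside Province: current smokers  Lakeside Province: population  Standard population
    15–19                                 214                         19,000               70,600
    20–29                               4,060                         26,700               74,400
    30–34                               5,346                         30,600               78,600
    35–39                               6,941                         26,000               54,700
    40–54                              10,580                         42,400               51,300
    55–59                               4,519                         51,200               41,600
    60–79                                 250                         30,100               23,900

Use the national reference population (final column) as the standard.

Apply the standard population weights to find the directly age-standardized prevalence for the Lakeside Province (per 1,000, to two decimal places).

144.56

Age-specific rates per 1,000 for the Lakeside Province: 11.263, 152.060, 174.706, 266.962, 249.528, 88.262, 8.306.
Standard total = 395,100; weights = 0.1787, 0.1883, 0.1989, 0.1384, 0.1298, 0.1053, 0.0605.
Standardized rate: 0.1787×11.263 + 0.1883×152.060 + 0.1989×174.706 + 0.1384×266.962 + 0.1298×249.528 + 0.1053×88.262 + 0.0605×8.306 = 144.5561 per 1,000.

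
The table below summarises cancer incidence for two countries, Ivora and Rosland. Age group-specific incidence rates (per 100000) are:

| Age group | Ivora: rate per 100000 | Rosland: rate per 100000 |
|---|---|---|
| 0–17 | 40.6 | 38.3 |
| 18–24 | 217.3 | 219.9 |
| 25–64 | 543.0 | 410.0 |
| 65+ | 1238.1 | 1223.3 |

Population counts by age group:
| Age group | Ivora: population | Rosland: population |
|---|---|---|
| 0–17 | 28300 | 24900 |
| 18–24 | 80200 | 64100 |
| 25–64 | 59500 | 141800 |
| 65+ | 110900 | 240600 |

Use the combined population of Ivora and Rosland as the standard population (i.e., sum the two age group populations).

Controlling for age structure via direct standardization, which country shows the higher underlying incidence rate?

Combined standard total = 750300; weights = 0.0709, 0.1923, 0.2683, 0.4685.
Ivora: 0.0709×40.6 + 0.1923×217.3 + 0.2683×543.0 + 0.4685×1238.1 = 770.3777 per 100000.
Rosland: 0.0709×38.3 + 0.1923×219.9 + 0.2683×410.0 + 0.4685×1223.3 = 728.0982 per 100000.
The crude rates (674.76 vs 779.62) would put Rosland higher, but that reflects its age composition; once standardized to a common age structure, Ivora has the higher underlying rate.

Ivora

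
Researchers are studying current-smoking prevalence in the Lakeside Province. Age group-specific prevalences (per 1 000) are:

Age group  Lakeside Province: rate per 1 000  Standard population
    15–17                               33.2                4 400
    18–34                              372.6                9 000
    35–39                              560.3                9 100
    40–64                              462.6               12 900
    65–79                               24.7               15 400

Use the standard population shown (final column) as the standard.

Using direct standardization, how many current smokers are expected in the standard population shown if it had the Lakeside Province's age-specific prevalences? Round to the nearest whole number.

Expected current smokers = Σ (standard pop × age-specific rate ÷ 1 000)
= 4 400×33.2/1 000 + 9 000×372.6/1 000 + 9 100×560.3/1 000 + 12 900×462.6/1 000 + 15 400×24.7/1 000
= 146.08 + 3353.40 + 5098.73 + 5967.54 + 380.38 = 14946.13.

14946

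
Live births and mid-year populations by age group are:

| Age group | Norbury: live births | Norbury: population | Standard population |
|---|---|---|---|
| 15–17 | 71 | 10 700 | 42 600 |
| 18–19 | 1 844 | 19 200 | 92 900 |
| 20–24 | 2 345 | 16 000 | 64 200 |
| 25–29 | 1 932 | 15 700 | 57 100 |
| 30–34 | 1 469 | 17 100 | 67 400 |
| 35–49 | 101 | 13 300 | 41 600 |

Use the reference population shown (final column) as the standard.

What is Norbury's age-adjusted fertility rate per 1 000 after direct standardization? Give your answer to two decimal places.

86.79

Age-specific rates per 1 000 for Norbury: 6.636, 96.042, 146.562, 123.057, 85.906, 7.594.
Standard total = 365 800; weights = 0.1165, 0.2540, 0.1755, 0.1561, 0.1843, 0.1137.
Standardized rate: 0.1165×6.636 + 0.2540×96.042 + 0.1755×146.562 + 0.1561×123.057 + 0.1843×85.906 + 0.1137×7.594 = 86.7874 per 1 000.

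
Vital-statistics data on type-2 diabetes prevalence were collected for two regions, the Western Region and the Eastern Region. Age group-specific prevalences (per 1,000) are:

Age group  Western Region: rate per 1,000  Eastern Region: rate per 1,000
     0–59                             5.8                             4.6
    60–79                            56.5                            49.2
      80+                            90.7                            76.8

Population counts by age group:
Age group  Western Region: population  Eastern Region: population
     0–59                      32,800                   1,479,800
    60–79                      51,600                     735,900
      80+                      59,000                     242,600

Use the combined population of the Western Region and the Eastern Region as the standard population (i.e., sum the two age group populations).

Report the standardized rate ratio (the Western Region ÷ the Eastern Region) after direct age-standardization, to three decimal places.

1.171

Combined standard total = 2,601,700; weights = 0.5814, 0.3027, 0.1159.
The Western Region: 0.5814×5.8 + 0.3027×56.5 + 0.1159×90.7 = 30.9882 per 1,000.
The Eastern Region: 0.5814×4.6 + 0.3027×49.2 + 0.1159×76.8 = 26.4696 per 1,000.
Ratio = 30.9882 ÷ 26.4696 = 1.17071.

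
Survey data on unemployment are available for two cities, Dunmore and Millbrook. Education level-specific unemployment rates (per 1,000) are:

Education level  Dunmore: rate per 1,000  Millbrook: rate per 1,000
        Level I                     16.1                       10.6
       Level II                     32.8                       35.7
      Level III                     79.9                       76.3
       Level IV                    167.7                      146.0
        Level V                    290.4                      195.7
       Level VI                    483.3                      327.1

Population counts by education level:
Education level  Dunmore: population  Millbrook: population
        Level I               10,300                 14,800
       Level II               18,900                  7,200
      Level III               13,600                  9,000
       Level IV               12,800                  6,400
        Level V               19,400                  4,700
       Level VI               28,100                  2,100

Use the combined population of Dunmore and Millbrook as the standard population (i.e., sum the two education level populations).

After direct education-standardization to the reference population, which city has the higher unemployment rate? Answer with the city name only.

Dunmore

Combined standard total = 147,300; weights = 0.1704, 0.1772, 0.1534, 0.1303, 0.1636, 0.2050.
Dunmore: 0.1704×16.1 + 0.1772×32.8 + 0.1534×79.9 + 0.1303×167.7 + 0.1636×290.4 + 0.2050×483.3 = 189.2741 per 1,000.
Millbrook: 0.1704×10.6 + 0.1772×35.7 + 0.1534×76.3 + 0.1303×146.0 + 0.1636×195.7 + 0.2050×327.1 = 137.9511 per 1,000.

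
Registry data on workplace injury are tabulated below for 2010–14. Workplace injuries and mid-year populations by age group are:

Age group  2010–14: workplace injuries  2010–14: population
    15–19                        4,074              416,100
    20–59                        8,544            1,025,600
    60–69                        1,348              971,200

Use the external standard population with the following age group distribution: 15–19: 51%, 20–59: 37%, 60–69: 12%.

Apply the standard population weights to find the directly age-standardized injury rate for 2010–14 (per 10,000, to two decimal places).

Age-specific rates per 10,000 for 2010–14: 97.91, 83.31, 13.88.
Standard weights: 0.51, 0.37, 0.12.
Standardized rate: 0.5100×97.91 + 0.3700×83.31 + 0.1200×13.88 = 82.4230 per 10,000.

82.42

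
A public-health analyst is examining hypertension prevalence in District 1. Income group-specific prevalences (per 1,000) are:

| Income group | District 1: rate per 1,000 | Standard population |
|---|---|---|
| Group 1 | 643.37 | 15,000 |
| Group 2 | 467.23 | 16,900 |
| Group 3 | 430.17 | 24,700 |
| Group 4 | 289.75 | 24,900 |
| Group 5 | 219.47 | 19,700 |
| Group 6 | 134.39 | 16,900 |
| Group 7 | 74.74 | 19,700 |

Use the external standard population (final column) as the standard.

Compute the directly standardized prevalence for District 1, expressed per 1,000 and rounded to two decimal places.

315.34

Standard total = 137,800; weights = 0.1089, 0.1226, 0.1792, 0.1807, 0.1430, 0.1226, 0.1430.
Standardized rate: 0.1089×643.37 + 0.1226×467.23 + 0.1792×430.17 + 0.1807×289.75 + 0.1430×219.47 + 0.1226×134.39 + 0.1430×74.74 = 315.3399 per 1,000.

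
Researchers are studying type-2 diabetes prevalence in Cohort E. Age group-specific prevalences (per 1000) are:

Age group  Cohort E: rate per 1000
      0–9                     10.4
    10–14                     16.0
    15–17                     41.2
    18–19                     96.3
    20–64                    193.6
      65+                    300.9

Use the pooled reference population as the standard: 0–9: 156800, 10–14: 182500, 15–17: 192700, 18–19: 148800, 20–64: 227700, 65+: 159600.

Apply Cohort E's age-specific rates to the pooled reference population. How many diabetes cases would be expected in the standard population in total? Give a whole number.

118926

Expected diabetes cases = Σ (standard pop × age-specific rate ÷ 1000)
= 156800×10.4/1000 + 182500×16.0/1000 + 192700×41.2/1000 + 148800×96.3/1000 + 227700×193.6/1000 + 159600×300.9/1000
= 1630.72 + 2920.00 + 7939.24 + 14329.44 + 44082.72 + 48023.64 = 118925.76.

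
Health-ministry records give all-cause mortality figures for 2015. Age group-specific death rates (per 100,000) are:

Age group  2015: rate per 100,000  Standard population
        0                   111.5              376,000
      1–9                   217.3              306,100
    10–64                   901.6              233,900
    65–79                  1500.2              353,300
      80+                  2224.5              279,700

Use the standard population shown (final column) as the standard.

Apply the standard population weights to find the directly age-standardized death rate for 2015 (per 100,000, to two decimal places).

949.99

Standard total = 1,549,000; weights = 0.2427, 0.1976, 0.1510, 0.2281, 0.1806.
Standardized rate: 0.2427×111.5 + 0.1976×217.3 + 0.1510×901.6 + 0.2281×1500.2 + 0.1806×2224.5 = 949.9917 per 100,000.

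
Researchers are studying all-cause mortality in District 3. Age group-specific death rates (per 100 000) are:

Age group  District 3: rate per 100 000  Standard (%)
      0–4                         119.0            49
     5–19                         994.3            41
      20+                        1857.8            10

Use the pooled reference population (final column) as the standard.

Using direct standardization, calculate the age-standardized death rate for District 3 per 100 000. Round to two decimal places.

Standard weights: 0.49, 0.41, 0.10.
Standardized rate: 0.4900×119.0 + 0.4100×994.3 + 0.1000×1857.8 = 651.7530 per 100 000.

651.75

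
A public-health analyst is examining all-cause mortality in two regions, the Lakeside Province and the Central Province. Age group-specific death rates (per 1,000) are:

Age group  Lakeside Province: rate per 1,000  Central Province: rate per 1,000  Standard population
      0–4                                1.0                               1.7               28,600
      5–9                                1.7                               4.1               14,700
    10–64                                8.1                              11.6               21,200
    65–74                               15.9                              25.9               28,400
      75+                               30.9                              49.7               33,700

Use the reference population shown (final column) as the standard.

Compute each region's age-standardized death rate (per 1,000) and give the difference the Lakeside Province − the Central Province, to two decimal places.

-8.27

Standard total = 126,600; weights = 0.2259, 0.1161, 0.1675, 0.2243, 0.2662.
The Lakeside Province: 0.2259×1.0 + 0.1161×1.7 + 0.1675×8.1 + 0.2243×15.9 + 0.2662×30.9 = 13.5719 per 1,000.
The Central Province: 0.2259×1.7 + 0.1161×4.1 + 0.1675×11.6 + 0.2243×25.9 + 0.2662×49.7 = 21.8425 per 1,000.
Difference = 13.5719 − 21.8425 = -8.2706.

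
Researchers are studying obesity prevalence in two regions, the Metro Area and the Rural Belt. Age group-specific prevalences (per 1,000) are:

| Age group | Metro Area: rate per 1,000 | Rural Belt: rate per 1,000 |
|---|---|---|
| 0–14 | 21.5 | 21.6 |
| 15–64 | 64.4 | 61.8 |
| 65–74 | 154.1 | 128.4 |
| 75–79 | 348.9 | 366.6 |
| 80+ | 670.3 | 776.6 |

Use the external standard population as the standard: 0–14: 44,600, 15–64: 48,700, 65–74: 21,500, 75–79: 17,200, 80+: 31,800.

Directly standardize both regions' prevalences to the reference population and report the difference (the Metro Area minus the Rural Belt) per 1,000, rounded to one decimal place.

Standard total = 163,800; weights = 0.2723, 0.2973, 0.1313, 0.1050, 0.1941.
The Metro Area: 0.2723×21.5 + 0.2973×64.4 + 0.1313×154.1 + 0.1050×348.9 + 0.1941×670.3 = 211.9960 per 1,000.
The Rural Belt: 0.2723×21.6 + 0.2973×61.8 + 0.1313×128.4 + 0.1050×366.6 + 0.1941×776.6 = 230.3725 per 1,000.
Difference = 211.9960 − 230.3725 = -18.3765.

-18.4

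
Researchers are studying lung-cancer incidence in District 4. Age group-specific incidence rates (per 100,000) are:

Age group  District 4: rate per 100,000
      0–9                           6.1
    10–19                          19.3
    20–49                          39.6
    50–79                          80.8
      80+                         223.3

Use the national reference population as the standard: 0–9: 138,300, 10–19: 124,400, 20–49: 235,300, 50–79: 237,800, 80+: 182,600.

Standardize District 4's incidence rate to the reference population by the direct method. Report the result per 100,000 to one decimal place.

79.0

Standard total = 918,400; weights = 0.1506, 0.1355, 0.2562, 0.2589, 0.1988.
Standardized rate: 0.1506×6.1 + 0.1355×19.3 + 0.2562×39.6 + 0.2589×80.8 + 0.1988×223.3 = 78.9974 per 100,000.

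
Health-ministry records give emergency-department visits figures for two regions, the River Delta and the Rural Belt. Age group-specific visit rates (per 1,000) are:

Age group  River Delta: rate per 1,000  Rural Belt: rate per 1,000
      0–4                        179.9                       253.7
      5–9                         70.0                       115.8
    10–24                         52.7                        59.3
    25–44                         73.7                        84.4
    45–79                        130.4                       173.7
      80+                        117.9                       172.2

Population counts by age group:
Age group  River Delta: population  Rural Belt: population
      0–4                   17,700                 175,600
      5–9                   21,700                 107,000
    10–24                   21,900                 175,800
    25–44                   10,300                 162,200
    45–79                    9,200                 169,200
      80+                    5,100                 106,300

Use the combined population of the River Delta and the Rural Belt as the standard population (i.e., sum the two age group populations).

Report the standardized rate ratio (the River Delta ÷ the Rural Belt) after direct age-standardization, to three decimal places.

Combined standard total = 982,000; weights = 0.1968, 0.1311, 0.2013, 0.1757, 0.1817, 0.1134.
The River Delta: 0.1968×179.9 + 0.1311×70.0 + 0.2013×52.7 + 0.1757×73.7 + 0.1817×130.4 + 0.1134×117.9 = 105.2069 per 1,000.
The Rural Belt: 0.1968×253.7 + 0.1311×115.8 + 0.2013×59.3 + 0.1757×84.4 + 0.1817×173.7 + 0.1134×172.2 = 142.9709 per 1,000.
Ratio = 105.2069 ÷ 142.9709 = 0.73586.

0.736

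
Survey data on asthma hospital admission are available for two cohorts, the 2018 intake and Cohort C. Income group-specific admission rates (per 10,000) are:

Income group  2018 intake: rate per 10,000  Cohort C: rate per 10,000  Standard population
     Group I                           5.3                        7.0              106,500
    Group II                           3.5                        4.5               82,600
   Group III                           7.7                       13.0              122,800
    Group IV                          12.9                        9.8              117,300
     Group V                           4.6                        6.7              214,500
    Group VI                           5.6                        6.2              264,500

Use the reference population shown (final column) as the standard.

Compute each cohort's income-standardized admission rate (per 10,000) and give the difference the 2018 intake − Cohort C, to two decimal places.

-1.28

Standard total = 908,200; weights = 0.1173, 0.0909, 0.1352, 0.1292, 0.2362, 0.2912.
The 2018 intake: 0.1173×5.3 + 0.0909×3.5 + 0.1352×7.7 + 0.1292×12.9 + 0.2362×4.6 + 0.2912×5.6 = 6.3644 per 10,000.
Cohort C: 0.1173×7.0 + 0.0909×4.5 + 0.1352×13.0 + 0.1292×9.8 + 0.2362×6.7 + 0.2912×6.2 = 7.6417 per 10,000.
Difference = 6.3644 − 7.6417 = -1.2773.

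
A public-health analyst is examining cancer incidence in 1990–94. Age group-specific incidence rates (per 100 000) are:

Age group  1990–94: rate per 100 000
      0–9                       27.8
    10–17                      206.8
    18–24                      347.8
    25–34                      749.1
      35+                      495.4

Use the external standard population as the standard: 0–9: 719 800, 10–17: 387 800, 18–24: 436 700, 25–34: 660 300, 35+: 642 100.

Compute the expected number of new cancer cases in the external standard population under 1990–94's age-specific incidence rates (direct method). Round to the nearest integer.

10648

Expected new cancer cases = Σ (standard pop × age-specific rate ÷ 100 000)
= 719 800×27.8/100 000 + 387 800×206.8/100 000 + 436 700×347.8/100 000 + 660 300×749.1/100 000 + 642 100×495.4/100 000
= 200.10 + 801.97 + 1518.84 + 4946.31 + 3180.96 = 10648.19.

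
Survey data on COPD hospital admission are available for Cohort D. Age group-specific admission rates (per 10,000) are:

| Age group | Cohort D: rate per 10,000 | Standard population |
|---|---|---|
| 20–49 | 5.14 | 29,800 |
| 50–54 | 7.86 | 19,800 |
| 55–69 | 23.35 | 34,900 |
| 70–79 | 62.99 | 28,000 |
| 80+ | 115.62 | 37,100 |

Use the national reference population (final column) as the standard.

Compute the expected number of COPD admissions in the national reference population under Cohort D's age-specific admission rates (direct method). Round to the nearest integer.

718

Expected COPD admissions = Σ (standard pop × age-specific rate ÷ 10,000)
= 29,800×5.14/10,000 + 19,800×7.86/10,000 + 34,900×23.35/10,000 + 28,000×62.99/10,000 + 37,100×115.62/10,000
= 15.32 + 15.56 + 81.49 + 176.37 + 428.95 = 717.69.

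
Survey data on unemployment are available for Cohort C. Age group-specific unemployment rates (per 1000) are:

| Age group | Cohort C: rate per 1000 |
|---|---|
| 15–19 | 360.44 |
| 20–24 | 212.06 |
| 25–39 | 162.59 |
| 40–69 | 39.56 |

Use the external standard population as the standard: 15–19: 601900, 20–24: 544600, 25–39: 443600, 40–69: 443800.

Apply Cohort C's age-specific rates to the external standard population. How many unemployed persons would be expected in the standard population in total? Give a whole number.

Expected unemployed persons = Σ (standard pop × age-specific rate ÷ 1000)
= 601900×360.44/1000 + 544600×212.06/1000 + 443600×162.59/1000 + 443800×39.56/1000
= 216948.84 + 115487.88 + 72124.92 + 17556.73 = 422118.36.

422118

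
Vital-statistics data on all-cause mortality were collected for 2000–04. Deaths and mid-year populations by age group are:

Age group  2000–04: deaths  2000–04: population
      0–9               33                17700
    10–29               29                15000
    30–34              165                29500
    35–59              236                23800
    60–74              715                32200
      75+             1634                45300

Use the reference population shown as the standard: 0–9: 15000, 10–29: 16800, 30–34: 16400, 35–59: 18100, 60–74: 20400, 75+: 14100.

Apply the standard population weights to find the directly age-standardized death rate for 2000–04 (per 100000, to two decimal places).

1282.97

Age-specific rates per 100000 for 2000–04: 186.44, 193.33, 559.32, 991.60, 2220.50, 3607.06.
Standard total = 100800; weights = 0.1488, 0.1667, 0.1627, 0.1796, 0.2024, 0.1399.
Standardized rate: 0.1488×186.44 + 0.1667×193.33 + 0.1627×559.32 + 0.1796×991.60 + 0.2024×2220.50 + 0.1399×3607.06 = 1282.9676 per 100000.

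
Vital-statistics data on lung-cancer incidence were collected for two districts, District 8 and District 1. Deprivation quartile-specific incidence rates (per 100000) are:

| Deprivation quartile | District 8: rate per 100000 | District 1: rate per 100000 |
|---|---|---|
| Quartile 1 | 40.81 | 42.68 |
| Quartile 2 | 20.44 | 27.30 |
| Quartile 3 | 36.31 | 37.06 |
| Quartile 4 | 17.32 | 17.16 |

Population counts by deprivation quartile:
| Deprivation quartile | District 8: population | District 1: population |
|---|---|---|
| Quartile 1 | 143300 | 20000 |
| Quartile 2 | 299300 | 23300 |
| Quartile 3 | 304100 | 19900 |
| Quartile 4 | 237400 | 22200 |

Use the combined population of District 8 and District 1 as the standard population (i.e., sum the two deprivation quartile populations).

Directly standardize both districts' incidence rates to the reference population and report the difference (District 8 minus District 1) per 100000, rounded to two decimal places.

Combined standard total = 1069500; weights = 0.1527, 0.3016, 0.3029, 0.2427.
District 8: 0.1527×40.81 + 0.3016×20.44 + 0.3029×36.31 + 0.2427×17.32 = 27.6007 per 100000.
District 1: 0.1527×42.68 + 0.3016×27.30 + 0.3029×37.06 + 0.2427×17.16 = 30.1438 per 100000.
Difference = 27.6007 − 30.1438 = -2.5431.

-2.54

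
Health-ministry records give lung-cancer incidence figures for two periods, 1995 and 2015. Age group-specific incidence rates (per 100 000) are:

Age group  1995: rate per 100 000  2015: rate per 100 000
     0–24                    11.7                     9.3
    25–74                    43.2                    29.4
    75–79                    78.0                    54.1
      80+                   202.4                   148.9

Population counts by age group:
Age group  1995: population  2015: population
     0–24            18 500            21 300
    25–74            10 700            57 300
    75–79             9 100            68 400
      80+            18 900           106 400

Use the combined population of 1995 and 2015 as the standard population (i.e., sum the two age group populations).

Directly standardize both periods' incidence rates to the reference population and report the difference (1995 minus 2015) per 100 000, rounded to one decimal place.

Combined standard total = 310 600; weights = 0.1281, 0.2189, 0.2495, 0.4034.
1995: 0.1281×11.7 + 0.2189×43.2 + 0.2495×78.0 + 0.4034×202.4 = 112.0701 per 100 000.
2015: 0.1281×9.3 + 0.2189×29.4 + 0.2495×54.1 + 0.4034×148.9 = 81.1953 per 100 000.
Difference = 112.0701 − 81.1953 = 30.8748.

30.9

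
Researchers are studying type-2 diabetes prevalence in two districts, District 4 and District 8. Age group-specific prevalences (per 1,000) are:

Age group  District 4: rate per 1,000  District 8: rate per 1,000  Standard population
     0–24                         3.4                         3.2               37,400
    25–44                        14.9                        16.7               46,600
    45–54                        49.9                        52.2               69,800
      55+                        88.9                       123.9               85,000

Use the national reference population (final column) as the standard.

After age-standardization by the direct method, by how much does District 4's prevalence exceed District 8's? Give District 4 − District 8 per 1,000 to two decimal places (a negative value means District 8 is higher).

Standard total = 238,800; weights = 0.1566, 0.1951, 0.2923, 0.3559.
District 4: 0.1566×3.4 + 0.1951×14.9 + 0.2923×49.9 + 0.3559×88.9 = 49.6693 per 1,000.
District 8: 0.1566×3.2 + 0.1951×16.7 + 0.2923×52.2 + 0.3559×123.9 = 63.1196 per 1,000.
Difference = 49.6693 − 63.1196 = -13.4503.

-13.45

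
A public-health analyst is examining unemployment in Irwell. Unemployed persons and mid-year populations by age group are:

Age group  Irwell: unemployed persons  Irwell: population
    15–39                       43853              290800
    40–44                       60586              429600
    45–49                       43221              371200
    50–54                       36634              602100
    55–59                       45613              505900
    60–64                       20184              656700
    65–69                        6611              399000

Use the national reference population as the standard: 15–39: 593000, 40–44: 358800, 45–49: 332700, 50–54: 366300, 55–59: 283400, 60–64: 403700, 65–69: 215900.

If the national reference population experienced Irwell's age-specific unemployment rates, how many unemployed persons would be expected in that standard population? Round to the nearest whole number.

Age-specific rates per 1000 for Irwell: 150.801, 141.029, 116.436, 60.844, 90.162, 30.735, 16.569.
Expected unemployed persons = Σ (standard pop × age-specific rate ÷ 1000)
= 593000×150.801/1000 + 358800×141.029/1000 + 332700×116.436/1000 + 366300×60.844/1000 + 283400×90.162/1000 + 403700×30.735/1000 + 215900×16.569/1000
= 89425.13 + 50601.16 + 38738.22 + 22287.05 + 25551.94 + 12407.92 + 3577.23 = 242588.65.

242589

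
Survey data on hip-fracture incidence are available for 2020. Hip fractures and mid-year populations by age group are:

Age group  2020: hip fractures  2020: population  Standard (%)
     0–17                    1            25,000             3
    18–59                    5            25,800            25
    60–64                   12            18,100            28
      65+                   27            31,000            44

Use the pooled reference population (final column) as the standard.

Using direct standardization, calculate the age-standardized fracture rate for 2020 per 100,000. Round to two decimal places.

61.85

Age-specific rates per 100,000 for 2020: 4.00, 19.38, 66.30, 87.10.
Standard weights: 0.03, 0.25, 0.28, 0.44.
Standardized rate: 0.0300×4.00 + 0.2500×19.38 + 0.2800×66.30 + 0.4400×87.10 = 61.8511 per 100,000.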